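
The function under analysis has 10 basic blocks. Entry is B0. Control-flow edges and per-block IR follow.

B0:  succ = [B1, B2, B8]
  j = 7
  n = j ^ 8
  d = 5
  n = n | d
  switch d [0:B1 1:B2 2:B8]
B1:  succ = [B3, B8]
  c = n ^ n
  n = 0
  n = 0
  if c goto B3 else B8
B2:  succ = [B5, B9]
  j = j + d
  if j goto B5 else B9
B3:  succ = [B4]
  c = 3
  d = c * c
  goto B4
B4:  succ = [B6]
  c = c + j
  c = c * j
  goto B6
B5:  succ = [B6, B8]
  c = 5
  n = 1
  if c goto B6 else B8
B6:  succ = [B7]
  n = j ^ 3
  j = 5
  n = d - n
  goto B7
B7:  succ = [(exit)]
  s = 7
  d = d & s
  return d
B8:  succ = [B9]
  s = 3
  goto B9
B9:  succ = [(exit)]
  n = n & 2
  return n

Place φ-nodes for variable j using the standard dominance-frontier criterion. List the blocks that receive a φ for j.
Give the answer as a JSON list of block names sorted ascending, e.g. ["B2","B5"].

Answer: ["B6", "B8", "B9"]

Working:
idom tree: B1←B0 B2←B0 B3←B1 B4←B3 B5←B2 B6←B0 B7←B6 B8←B0 B9←B0
Dom∩ at merges:
  B6: preds {B4,B5}: {B0,B1,B3,B4} ∩ {B0,B2,B5} = {B0}; idom=B0
  B8: preds {B0,B1,B5}: {B0} ∩ {B0,B1} ∩ {B0,B2,B5} = {B0}; idom=B0
  B9: preds {B2,B8}: {B0,B2} ∩ {B0,B8} = {B0}; idom=B0

Frontier:
  join B6 pred B4: B4→B3→B1 stop@B0
  join B6 pred B5: B5→B2 stop@B0
  join B8 pred B0: · stop@B0
  join B8 pred B1: B1 stop@B0
  join B8 pred B5: B5→B2 stop@B0
  join B9 pred B2: B2 stop@B0
  join B9 pred B8: B8 stop@B0
  B0 → ∅
  B1 → {B6,B8}
  B2 → {B6,B8,B9}
  B3 → {B6}
  B4 → {B6}
  B5 → {B6,B8}
  B6 → ∅
  B7 → ∅
  B8 → {B9}
  B9 → ∅

φ for j: defs {B0,B2,B6}
  DF⁺ = {B6,B8,B9}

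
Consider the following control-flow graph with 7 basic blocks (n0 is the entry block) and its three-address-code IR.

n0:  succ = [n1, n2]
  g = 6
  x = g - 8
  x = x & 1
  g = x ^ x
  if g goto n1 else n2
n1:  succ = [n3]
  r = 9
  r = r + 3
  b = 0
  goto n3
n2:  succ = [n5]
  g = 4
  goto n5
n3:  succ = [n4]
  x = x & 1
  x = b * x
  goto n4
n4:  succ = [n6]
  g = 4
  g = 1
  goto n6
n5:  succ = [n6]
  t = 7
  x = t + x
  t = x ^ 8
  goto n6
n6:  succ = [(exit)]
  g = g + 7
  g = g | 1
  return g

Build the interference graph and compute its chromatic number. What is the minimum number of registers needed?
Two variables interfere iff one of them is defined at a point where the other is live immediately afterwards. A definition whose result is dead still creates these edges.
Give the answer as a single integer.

def/use:
  n0: def={g,x} ue=∅
  n1: def={b,r} ue=∅
  n2: def={g} ue=∅
  n3: def={x} ue={b,x}
  n4: def={g} ue=∅
  n5: def={t,x} ue={x}
  n6: def={g} ue={g}

Live sets:
  n0 li=∅ lo={x}
  n1 li={x} lo={b,x}
  n2 li={x} lo={g,x}
  n3 li={b,x} lo=∅
  n4 li=∅ lo={g}
  n5 li={g,x} lo={g}
  n6 li={g} lo=∅

Conflict graph:
  b: {x}
  g: {t,x}
  r: {x}
  t: {g,x}
  x: {b,g,r,t}

Colouring:
  lower bound: {g,t,x} mutually conflict ⇒ χ ≥ 3
  assign b→R1 g→R1 r→R1 t→R2 x→R0 — no edge inside a register ⇒ χ ≤ 3
  χ = 3

Answer: 3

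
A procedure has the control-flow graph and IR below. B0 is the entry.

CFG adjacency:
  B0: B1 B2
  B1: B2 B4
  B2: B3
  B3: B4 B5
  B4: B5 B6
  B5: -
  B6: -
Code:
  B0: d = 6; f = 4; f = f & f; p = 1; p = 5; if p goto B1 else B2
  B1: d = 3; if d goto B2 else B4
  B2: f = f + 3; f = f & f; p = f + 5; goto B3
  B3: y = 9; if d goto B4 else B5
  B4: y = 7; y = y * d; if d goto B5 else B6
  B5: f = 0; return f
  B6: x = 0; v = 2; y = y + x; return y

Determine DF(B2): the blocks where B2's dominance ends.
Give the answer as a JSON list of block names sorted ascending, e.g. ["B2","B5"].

idom tree: B1←B0 B2←B0 B3←B2 B4←B0 B5←B0 B6←B4
Dom∩ at merges:
  B2: preds {B0,B1}: {B0} ∩ {B0,B1} = {B0}; idom=B0
  B4: preds {B1,B3}: {B0,B1} ∩ {B0,B2,B3} = {B0}; idom=B0
  B5: preds {B3,B4}: {B0,B2,B3} ∩ {B0,B4} = {B0}; idom=B0

DF walk-up:
  join B2 pred B0: · stop@B0
  join B2 pred B1: B1 stop@B0
  join B4 pred B1: B1 stop@B0
  join B4 pred B3: B3→B2 stop@B0
  join B5 pred B3: B3→B2 stop@B0
  join B5 pred B4: B4 stop@B0
  B0 → ∅
  B1 → {B2,B4}
  B2 → {B4,B5}
  B3 → {B4,B5}
  B4 → {B5}
  B5 → ∅
  B6 → ∅

DF(B2) = ["B4", "B5"]

Answer: ["B4", "B5"]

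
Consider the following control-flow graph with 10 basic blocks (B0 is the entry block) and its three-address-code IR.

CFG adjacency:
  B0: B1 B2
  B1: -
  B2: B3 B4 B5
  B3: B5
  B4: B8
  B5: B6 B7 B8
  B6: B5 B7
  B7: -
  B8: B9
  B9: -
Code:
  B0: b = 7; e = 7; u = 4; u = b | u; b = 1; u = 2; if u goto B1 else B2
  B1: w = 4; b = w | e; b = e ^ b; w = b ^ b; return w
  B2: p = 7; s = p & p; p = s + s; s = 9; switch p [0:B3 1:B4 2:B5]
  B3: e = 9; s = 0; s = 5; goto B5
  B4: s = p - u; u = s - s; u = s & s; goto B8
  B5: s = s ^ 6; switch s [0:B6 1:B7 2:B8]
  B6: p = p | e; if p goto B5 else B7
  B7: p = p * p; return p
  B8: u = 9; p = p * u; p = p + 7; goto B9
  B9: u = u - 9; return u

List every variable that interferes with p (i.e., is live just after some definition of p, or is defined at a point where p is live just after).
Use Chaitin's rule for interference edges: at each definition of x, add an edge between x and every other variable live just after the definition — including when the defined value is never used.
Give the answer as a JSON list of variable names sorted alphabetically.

Block summaries:
  B0 def {b,e,u} use ∅
  B1 def {b,w} use {e}
  B2 def {p,s} use ∅
  B3 def {e,s} use ∅
  B4 def {s,u} use {p,u}
  B5 def {s} use {s}
  B6 def {p} use {e,p}
  B7 def {p} use {p}
  B8 def {p,u} use {p}
  B9 def {u} use {u}

Live sets:
  B0 li=∅ lo={e,u}
  B1 li={e} lo=∅
  B2 li={e,u} lo={e,p,s,u}
  B3 li={p} lo={e,p,s}
  B4 li={p,u} lo={p}
  B5 li={e,p,s} lo={e,p,s}
  B6 li={e,p,s} lo={e,p,s}
  B7 li={p} lo=∅
  B8 li={p} lo={u}
  B9 li={u} lo=∅

Interfere edges:
  b↔{e,u}
  e↔{b,p,s,u,w}
  p↔{e,s,u}
  s↔{e,p,u}
  u↔{b,e,p,s}
  w↔{e}

N(p) = ["e", "s", "u"]

Answer: ["e", "s", "u"]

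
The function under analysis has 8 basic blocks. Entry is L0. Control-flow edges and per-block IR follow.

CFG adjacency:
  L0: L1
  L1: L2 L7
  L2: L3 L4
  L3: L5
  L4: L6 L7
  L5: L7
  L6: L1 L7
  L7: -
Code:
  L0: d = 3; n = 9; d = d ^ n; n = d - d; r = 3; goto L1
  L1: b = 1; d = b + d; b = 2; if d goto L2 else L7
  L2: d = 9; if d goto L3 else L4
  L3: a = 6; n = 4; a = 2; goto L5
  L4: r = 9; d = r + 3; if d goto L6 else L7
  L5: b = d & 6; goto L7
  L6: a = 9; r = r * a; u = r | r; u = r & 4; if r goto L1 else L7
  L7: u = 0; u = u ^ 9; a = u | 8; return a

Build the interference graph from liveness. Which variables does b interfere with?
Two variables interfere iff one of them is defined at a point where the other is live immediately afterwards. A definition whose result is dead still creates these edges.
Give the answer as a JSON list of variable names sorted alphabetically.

Answer: ["d"]

Analysis:
Block summaries:
  L0: def={d,n,r} ue=∅
  L1: def={b,d} ue={d}
  L2: def={d} ue=∅
  L3: def={a,n} ue=∅
  L4: def={d,r} ue=∅
  L5: def={b} ue={d}
  L6: def={a,r,u} ue={r}
  L7: def={a,u} ue=∅

Backward fixpoint:
  L0: in=∅ out={d}
  L1: in={d} out=∅
  L2: in=∅ out={d}
  L3: in={d} out={d}
  L4: in=∅ out={d,r}
  L5: in={d} out=∅
  L6: in={d,r} out={d}
  L7: in=∅ out=∅

Interference:
  a — {d,r}
  b — {d}
  d — {a,b,n,r,u}
  n — {d}
  r — {a,d,u}
  u — {d,r}

N(b) = ["d"]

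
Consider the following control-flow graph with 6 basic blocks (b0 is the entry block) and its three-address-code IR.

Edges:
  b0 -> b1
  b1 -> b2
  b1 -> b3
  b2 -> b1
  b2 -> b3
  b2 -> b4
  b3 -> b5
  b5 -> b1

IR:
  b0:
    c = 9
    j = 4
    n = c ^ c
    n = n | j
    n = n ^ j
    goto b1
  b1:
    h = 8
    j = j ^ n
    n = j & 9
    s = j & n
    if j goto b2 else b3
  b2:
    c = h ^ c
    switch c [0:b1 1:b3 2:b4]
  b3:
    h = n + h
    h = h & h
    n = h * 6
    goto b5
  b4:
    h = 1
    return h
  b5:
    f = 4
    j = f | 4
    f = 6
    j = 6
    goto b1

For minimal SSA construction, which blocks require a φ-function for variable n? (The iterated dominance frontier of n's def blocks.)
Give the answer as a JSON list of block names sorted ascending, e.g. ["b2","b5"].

idom tree: b1←b0 b2←b1 b3←b1 b4←b2 b5←b3
Join-block Dom:
  b1: preds {b0,b2,b5}: {b0} ∩ {b0,b1,b2} ∩ {b0,b1,b3,b5} = {b0}; idom=b0
  b3: preds {b1,b2}: {b0,b1} ∩ {b0,b1,b2} = {b0,b1}; idom=b1

Frontier:
  join b1 pred b0: · stop@b0
  join b1 pred b2: b2→b1 stop@b0
  join b1 pred b5: b5→b3→b1 stop@b0
  join b3 pred b1: · stop@b1
  join b3 pred b2: b2 stop@b1
  b0: DF=∅
  b1: DF={b1}
  b2: DF={b1,b3}
  b3: DF={b1}
  b4: DF=∅
  b5: DF={b1}

φ for n: defs {b0,b1,b3}
  DF⁺ = {b1}

Answer: ["b1"]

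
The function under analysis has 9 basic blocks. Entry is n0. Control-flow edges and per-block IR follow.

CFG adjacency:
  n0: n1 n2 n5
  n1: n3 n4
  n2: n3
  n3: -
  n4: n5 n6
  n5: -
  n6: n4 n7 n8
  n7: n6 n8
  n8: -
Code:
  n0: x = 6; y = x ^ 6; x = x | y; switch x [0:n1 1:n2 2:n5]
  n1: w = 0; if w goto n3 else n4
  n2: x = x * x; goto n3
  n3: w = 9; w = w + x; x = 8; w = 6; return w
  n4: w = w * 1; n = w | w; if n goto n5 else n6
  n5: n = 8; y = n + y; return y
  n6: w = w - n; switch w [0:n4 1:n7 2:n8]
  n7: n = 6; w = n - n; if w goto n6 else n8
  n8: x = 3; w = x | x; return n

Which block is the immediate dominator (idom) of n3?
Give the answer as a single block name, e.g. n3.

Answer: n0

Derivation:
idom tree: n1←n0 n2←n0 n3←n0 n4←n1 n5←n0 n6←n4 n7←n6 n8←n6
Join-block Dom:
  n3: preds {n1,n2}: {n0,n1} ∩ {n0,n2} = {n0}; idom=n0
  n4: preds {n1,n6}: {n0,n1} ∩ {n0,n1,n4,n6} = {n0,n1}; idom=n1
  n5: preds {n0,n4}: {n0} ∩ {n0,n1,n4} = {n0}; idom=n0
  n6: preds {n4,n7}: {n0,n1,n4} ∩ {n0,n1,n4,n6,n7} = {n0,n1,n4}; idom=n4
  n8: preds {n6,n7}: {n0,n1,n4,n6} ∩ {n0,n1,n4,n6,n7} = {n0,n1,n4,n6}; idom=n6

idom(n3) = n0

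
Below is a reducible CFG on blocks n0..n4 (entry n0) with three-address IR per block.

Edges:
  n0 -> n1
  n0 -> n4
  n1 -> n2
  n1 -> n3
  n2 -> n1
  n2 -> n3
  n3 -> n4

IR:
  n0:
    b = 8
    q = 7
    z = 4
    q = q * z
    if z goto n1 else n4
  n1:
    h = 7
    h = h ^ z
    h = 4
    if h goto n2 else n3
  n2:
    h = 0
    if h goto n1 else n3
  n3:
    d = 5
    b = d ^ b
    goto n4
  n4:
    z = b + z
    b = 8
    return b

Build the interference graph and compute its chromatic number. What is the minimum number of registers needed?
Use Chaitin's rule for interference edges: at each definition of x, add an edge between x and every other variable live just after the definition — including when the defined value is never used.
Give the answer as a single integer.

Block summaries:
  n0 def {b,q,z} use ∅
  n1 def {h} use {z}
  n2 def {h} use ∅
  n3 def {b,d} use {b}
  n4 def {b,z} use {b,z}

Liveness:
  live n0: ∅→{b,z}
  live n1: {b,z}→{b,z}
  live n2: {b,z}→{b,z}
  live n3: {b,z}→{b,z}
  live n4: {b,z}→∅

Interfere edges:
  b — {d,h,q,z}
  d — {b,z}
  h — {b,z}
  q — {b,z}
  z — {b,d,h,q}

Registers:
  lower bound: {b,d,z} mutually conflict ⇒ χ ≥ 3
  3-colouring: R0={b}  R1={z}  R2={d,h,q}
  χ = 3

Answer: 3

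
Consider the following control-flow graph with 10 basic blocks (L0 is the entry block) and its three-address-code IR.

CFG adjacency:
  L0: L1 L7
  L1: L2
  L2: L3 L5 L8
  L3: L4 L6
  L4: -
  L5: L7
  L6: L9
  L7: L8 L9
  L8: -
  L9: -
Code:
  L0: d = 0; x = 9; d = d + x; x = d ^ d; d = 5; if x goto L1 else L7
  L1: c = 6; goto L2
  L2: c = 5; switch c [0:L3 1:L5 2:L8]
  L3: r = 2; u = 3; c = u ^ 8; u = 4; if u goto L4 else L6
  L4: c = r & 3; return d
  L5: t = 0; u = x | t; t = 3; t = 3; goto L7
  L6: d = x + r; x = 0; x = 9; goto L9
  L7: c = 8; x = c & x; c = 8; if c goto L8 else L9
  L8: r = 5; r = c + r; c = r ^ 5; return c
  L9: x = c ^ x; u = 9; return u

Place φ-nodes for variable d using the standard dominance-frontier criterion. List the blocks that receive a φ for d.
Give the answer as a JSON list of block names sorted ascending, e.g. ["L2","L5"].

idom tree: L1←L0 L2←L1 L3←L2 L4←L3 L5←L2 L6←L3 L7←L0 L8←L0 L9←L0
Join-block Dom:
  L7: preds {L0,L5}: {L0} ∩ {L0,L1,L2,L5} = {L0}; idom=L0
  L8: preds {L2,L7}: {L0,L1,L2} ∩ {L0,L7} = {L0}; idom=L0
  L9: preds {L6,L7}: {L0,L1,L2,L3,L6} ∩ {L0,L7} = {L0}; idom=L0

Frontier:
  L7←L0: walk · to L0
  L7←L5: walk L5→L2→L1 to L0
  L8←L2: walk L2→L1 to L0
  L8←L7: walk L7 to L0
  L9←L6: walk L6→L3→L2→L1 to L0
  L9←L7: walk L7 to L0
  L0 → ∅
  L1 → {L7,L8,L9}
  L2 → {L7,L8,L9}
  L3 → {L9}
  L4 → ∅
  L5 → {L7}
  L6 → {L9}
  L7 → {L8,L9}
  L8 → ∅
  L9 → ∅

φ for d: defs {L0,L6}
  DF⁺ = {L9}

Answer: ["L9"]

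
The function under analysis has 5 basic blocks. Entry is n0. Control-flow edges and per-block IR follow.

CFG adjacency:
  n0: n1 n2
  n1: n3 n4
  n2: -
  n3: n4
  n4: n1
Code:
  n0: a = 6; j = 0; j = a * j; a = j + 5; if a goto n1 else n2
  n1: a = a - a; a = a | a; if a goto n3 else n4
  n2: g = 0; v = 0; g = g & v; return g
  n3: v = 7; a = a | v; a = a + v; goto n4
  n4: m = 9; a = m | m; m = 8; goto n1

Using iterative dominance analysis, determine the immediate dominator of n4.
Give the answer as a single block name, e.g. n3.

Answer: n1

Working:
idom tree: n1←n0 n2←n0 n3←n1 n4←n1
Dom at joins:
  n1: preds {n0,n4}: {n0} ∩ {n0,n1,n4} = {n0}; idom=n0
  n4: preds {n1,n3}: {n0,n1} ∩ {n0,n1,n3} = {n0,n1}; idom=n1

idom(n4) = n1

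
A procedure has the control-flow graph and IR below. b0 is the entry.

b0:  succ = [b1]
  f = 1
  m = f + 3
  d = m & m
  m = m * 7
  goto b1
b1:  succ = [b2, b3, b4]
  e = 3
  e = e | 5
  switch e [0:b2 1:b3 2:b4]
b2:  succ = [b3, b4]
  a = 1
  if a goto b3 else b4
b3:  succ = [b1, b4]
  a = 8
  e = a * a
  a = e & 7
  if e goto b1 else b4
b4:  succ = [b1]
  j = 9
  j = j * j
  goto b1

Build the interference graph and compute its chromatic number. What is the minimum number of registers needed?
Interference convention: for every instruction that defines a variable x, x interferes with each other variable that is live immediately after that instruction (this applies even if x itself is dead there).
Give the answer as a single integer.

Block summaries:
  b0 def {d,f,m} use ∅
  b1 def {e} use ∅
  b2 def {a} use ∅
  b3 def {a,e} use ∅
  b4 def {j} use ∅

Liveness:
  b0 li=∅ lo=∅
  b1 li=∅ lo=∅
  b2 li=∅ lo=∅
  b3 li=∅ lo=∅
  b4 li=∅ lo=∅

Interfere edges:
  a — {e}
  d — {m}
  e — {a}
  f — ∅
  j — ∅
  m — {d}

Colouring:
  {a,e} pairwise interfere (2-clique) ⇒ χ ≥ 2
  2-colouring: r0={a,d,f,j}  r1={e,m}
  χ = 2

Answer: 2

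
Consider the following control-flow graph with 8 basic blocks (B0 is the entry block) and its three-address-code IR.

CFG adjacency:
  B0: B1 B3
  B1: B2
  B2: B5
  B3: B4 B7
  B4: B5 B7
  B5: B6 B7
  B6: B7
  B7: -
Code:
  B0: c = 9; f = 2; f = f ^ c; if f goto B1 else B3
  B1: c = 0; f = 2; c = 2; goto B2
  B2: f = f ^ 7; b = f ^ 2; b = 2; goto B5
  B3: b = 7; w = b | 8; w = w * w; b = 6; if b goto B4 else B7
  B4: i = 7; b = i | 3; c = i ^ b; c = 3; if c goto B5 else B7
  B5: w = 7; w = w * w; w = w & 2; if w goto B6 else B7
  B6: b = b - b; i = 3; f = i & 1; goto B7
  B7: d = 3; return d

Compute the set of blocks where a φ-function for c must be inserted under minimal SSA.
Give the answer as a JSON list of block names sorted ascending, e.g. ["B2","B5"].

idom tree: B1←B0 B2←B1 B3←B0 B4←B3 B5←B0 B6←B5 B7←B0
Dom at joins:
  B5: preds {B2,B4}: {B0,B1,B2} ∩ {B0,B3,B4} = {B0}; idom=B0
  B7: preds {B3,B4,B5,B6}: {B0,B3} ∩ {B0,B3,B4} ∩ {B0,B5} ∩ {B0,B5,B6} = {B0}; idom=B0

DF walk-up:
  B5←B2: walk B2→B1 to B0
  B5←B4: walk B4→B3 to B0
  B7←B3: walk B3 to B0
  B7←B4: walk B4→B3 to B0
  B7←B5: walk B5 to B0
  B7←B6: walk B6→B5 to B0
  B0 → ∅
  B1 → {B5}
  B2 → {B5}
  B3 → {B5,B7}
  B4 → {B5,B7}
  B5 → {B7}
  B6 → {B7}
  B7 → ∅

φ for c: defs {B0,B1,B4}
  DF⁺ = {B5,B7}

Answer: ["B5", "B7"]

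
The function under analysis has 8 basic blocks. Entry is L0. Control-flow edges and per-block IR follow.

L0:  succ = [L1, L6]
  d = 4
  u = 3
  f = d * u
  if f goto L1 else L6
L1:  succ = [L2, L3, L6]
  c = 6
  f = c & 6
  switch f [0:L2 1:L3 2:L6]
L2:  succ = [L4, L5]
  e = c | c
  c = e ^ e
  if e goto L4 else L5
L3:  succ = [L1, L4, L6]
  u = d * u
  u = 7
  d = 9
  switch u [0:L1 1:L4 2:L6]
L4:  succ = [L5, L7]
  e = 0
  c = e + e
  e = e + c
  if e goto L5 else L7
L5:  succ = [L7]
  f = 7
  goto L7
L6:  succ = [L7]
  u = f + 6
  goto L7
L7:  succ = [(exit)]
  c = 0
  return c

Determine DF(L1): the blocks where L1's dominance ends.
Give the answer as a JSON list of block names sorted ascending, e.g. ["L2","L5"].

idom tree: L1←L0 L2←L1 L3←L1 L4←L1 L5←L1 L6←L0 L7←L0
Dom at joins:
  L1: preds {L0,L3}: {L0} ∩ {L0,L1,L3} = {L0}; idom=L0
  L4: preds {L2,L3}: {L0,L1,L2} ∩ {L0,L1,L3} = {L0,L1}; idom=L1
  L5: preds {L2,L4}: {L0,L1,L2} ∩ {L0,L1,L4} = {L0,L1}; idom=L1
  L6: preds {L0,L1,L3}: {L0} ∩ {L0,L1} ∩ {L0,L1,L3} = {L0}; idom=L0
  L7: preds {L4,L5,L6}: {L0,L1,L4} ∩ {L0,L1,L5} ∩ {L0,L6} = {L0}; idom=L0

DF walk-up:
  L1←L0: walk · to L0
  L1←L3: walk L3→L1 to L0
  L4←L2: walk L2 to L1
  L4←L3: walk L3 to L1
  L5←L2: walk L2 to L1
  L5←L4: walk L4 to L1
  L6←L0: walk · to L0
  L6←L1: walk L1 to L0
  L6←L3: walk L3→L1 to L0
  L7←L4: walk L4→L1 to L0
  L7←L5: walk L5→L1 to L0
  L7←L6: walk L6 to L0
  L0 → ∅
  L1 → {L1,L6,L7}
  L2 → {L4,L5}
  L3 → {L1,L4,L6}
  L4 → {L5,L7}
  L5 → {L7}
  L6 → {L7}
  L7 → ∅

DF(L1) = ["L1", "L6", "L7"]

Answer: ["L1", "L6", "L7"]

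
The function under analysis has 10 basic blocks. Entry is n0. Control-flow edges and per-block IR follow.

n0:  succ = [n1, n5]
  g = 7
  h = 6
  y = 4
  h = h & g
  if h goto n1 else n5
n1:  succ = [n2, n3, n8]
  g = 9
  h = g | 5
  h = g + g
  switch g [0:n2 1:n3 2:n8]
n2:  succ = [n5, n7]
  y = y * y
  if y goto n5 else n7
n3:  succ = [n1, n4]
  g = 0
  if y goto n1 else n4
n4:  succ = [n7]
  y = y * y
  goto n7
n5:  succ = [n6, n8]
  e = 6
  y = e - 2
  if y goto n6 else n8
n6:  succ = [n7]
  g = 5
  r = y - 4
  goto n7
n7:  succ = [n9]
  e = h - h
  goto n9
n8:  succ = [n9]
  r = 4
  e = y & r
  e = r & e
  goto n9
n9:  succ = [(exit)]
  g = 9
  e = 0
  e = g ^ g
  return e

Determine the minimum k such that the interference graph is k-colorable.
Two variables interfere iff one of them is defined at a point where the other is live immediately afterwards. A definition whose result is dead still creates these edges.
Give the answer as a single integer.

Block summaries:
  n0: {g,h,y} / ∅
  n1: {g,h} / ∅
  n2: {y} / {y}
  n3: {g} / {y}
  n4: {y} / {y}
  n5: {e,y} / ∅
  n6: {g,r} / {y}
  n7: {e} / {h}
  n8: {e,r} / {y}
  n9: {e,g} / ∅

Liveness:
  n0 li=∅ lo={h,y}
  n1 li={y} lo={h,y}
  n2 li={h,y} lo={h}
  n3 li={h,y} lo={h,y}
  n4 li={h,y} lo={h}
  n5 li={h} lo={h,y}
  n6 li={h,y} lo={h}
  n7 li={h} lo=∅
  n8 li={y} lo=∅
  n9 li=∅ lo=∅

Interfere edges:
  e: {g,h,r}
  g: {e,h,y}
  h: {e,g,r,y}
  r: {e,h,y}
  y: {g,h,r}

Registers:
  clique {e,g,h} ⇒ need ≥ 3
  3-colouring: c0={h}  c1={e,y}  c2={g,r}
  χ = 3

Answer: 3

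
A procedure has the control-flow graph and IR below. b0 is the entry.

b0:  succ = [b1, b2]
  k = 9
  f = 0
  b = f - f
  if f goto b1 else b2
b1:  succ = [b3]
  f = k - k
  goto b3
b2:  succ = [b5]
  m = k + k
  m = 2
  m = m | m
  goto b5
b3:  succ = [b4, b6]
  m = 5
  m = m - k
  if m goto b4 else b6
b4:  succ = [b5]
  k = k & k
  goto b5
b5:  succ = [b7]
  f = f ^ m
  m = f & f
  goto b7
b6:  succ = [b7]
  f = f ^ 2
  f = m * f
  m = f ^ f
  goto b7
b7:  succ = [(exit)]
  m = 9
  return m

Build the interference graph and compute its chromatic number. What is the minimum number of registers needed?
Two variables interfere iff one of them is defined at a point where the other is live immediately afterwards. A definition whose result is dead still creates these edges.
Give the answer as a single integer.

def/use:
  b0: def={b,f,k} ue=∅
  b1: def={f} ue={k}
  b2: def={m} ue={k}
  b3: def={m} ue={k}
  b4: def={k} ue={k}
  b5: def={f,m} ue={f,m}
  b6: def={f,m} ue={f,m}
  b7: def={m} ue=∅

Backward fixpoint:
  live b0: ∅→{f,k}
  live b1: {k}→{f,k}
  live b2: {f,k}→{f,m}
  live b3: {f,k}→{f,k,m}
  live b4: {f,k,m}→{f,m}
  live b5: {f,m}→∅
  live b6: {f,m}→∅
  live b7: ∅→∅

Interfere edges:
  b: {f,k}
  f: {b,k,m}
  k: {b,f,m}
  m: {f,k}

Chromatic number:
  lower bound: {b,f,k} mutually conflict ⇒ χ ≥ 3
  assign b→R2 f→R0 k→R1 m→R2 — no edge inside a register ⇒ χ ≤ 3
  χ = 3

Answer: 3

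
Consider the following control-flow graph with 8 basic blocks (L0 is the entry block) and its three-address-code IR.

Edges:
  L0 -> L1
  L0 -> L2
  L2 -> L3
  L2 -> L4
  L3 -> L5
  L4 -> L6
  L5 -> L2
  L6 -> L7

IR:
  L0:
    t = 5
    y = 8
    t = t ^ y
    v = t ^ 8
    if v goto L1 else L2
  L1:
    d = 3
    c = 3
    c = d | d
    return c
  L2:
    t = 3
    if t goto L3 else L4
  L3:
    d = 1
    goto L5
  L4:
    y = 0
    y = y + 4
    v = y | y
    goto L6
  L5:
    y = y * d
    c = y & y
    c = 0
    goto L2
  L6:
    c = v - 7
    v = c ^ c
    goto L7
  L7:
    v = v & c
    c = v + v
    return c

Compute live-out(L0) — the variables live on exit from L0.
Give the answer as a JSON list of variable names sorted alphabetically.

Answer: ["y"]

Analysis:
def/use:
  L0: {t,v,y} / ∅
  L1: {c,d} / ∅
  L2: {t} / ∅
  L3: {d} / ∅
  L4: {v,y} / ∅
  L5: {c,y} / {d,y}
  L6: {c,v} / {v}
  L7: {c,v} / {c,v}

Live sets:
  L0 li=∅ lo={y}
  L1 li=∅ lo=∅
  L2 li={y} lo={y}
  L3 li={y} lo={d,y}
  L4 li=∅ lo={v}
  L5 li={d,y} lo={y}
  L6 li={v} lo={c,v}
  L7 li={c,v} lo=∅

live-out(L0) = ["y"]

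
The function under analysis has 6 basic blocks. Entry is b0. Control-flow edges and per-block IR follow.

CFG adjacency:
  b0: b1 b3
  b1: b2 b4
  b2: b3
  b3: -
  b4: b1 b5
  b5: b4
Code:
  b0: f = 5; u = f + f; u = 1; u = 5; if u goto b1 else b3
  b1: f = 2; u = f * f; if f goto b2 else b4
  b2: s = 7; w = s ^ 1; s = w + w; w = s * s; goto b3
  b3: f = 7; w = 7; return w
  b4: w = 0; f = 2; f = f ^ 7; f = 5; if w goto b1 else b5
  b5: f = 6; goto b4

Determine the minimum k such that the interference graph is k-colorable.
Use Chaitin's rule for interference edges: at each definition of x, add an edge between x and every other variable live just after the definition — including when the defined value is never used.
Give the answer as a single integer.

Answer: 2

Working:
Per-block:
  b0: def={f,u} ue=∅
  b1: def={f,u} ue=∅
  b2: def={s,w} ue=∅
  b3: def={f,w} ue=∅
  b4: def={f,w} ue=∅
  b5: def={f} ue=∅

Liveness:
  live b0: ∅→∅
  live b1: ∅→∅
  live b2: ∅→∅
  live b3: ∅→∅
  live b4: ∅→∅
  live b5: ∅→∅

Conflict graph:
  f — {u,w}
  s — ∅
  u — {f}
  w — {f}

Colouring:
  lower bound: {f,u} mutually conflict ⇒ χ ≥ 2
  assign f→R0 s→R0 u→R1 w→R1 — no edge inside a register ⇒ χ ≤ 2
  χ = 2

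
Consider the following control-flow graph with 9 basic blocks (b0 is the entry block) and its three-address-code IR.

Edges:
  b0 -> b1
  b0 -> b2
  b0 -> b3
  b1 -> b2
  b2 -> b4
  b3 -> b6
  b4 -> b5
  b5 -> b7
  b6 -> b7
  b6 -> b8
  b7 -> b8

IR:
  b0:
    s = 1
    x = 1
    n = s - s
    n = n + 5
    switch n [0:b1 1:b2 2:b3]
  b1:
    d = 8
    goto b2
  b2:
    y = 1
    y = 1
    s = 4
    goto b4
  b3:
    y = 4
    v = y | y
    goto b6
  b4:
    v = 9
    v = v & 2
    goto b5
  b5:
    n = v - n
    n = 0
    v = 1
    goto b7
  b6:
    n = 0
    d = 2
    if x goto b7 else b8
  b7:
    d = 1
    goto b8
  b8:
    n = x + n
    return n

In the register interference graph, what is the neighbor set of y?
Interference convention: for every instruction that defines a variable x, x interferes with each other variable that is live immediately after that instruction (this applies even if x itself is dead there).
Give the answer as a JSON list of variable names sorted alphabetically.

Answer: ["n", "x"]

Derivation:
def/use:
  b0: def={n,s,x} ue=∅
  b1: def={d} ue=∅
  b2: def={s,y} ue=∅
  b3: def={v,y} ue=∅
  b4: def={v} ue=∅
  b5: def={n,v} ue={n,v}
  b6: def={d,n} ue={x}
  b7: def={d} ue=∅
  b8: def={n} ue={n,x}

Live sets:
  b0 li=∅ lo={n,x}
  b1 li={n,x} lo={n,x}
  b2 li={n,x} lo={n,x}
  b3 li={x} lo={x}
  b4 li={n,x} lo={n,v,x}
  b5 li={n,v,x} lo={n,x}
  b6 li={x} lo={n,x}
  b7 li={n,x} lo={n,x}
  b8 li={n,x} lo=∅

Interfere edges:
  d — {n,x}
  n — {d,s,v,x,y}
  s — {n,x}
  v — {n,x}
  x — {d,n,s,v,y}
  y — {n,x}

N(y) = ["n", "x"]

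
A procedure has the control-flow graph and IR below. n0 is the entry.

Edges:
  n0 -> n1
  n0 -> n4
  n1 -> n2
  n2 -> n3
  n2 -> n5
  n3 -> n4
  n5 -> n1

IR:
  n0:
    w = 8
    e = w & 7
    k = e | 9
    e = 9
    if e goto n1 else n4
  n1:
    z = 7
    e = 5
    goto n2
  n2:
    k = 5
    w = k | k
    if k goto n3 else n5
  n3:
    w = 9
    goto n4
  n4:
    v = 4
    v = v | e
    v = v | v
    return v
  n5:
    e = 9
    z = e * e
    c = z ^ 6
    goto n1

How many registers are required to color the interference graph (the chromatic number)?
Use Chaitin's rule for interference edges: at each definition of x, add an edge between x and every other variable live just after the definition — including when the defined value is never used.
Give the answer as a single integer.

Answer: 3

Working:
def/use:
  n0: def={e,k,w} ue=∅
  n1: def={e,z} ue=∅
  n2: def={k,w} ue=∅
  n3: def={w} ue=∅
  n4: def={v} ue={e}
  n5: def={c,e,z} ue=∅

Backward fixpoint:
  live n0: ∅→{e}
  live n1: ∅→{e}
  live n2: {e}→{e}
  live n3: {e}→{e}
  live n4: {e}→∅
  live n5: ∅→∅

Conflict graph:
  c: ∅
  e: {k,v,w}
  k: {e,w}
  v: {e}
  w: {e,k}
  z: ∅

Chromatic number:
  {e,k,w} pairwise interfere (3-clique) ⇒ χ ≥ 3
  assign c→R0 e→R0 k→R1 v→R1 w→R2 z→R0 — no edge inside a register ⇒ χ ≤ 3
  χ = 3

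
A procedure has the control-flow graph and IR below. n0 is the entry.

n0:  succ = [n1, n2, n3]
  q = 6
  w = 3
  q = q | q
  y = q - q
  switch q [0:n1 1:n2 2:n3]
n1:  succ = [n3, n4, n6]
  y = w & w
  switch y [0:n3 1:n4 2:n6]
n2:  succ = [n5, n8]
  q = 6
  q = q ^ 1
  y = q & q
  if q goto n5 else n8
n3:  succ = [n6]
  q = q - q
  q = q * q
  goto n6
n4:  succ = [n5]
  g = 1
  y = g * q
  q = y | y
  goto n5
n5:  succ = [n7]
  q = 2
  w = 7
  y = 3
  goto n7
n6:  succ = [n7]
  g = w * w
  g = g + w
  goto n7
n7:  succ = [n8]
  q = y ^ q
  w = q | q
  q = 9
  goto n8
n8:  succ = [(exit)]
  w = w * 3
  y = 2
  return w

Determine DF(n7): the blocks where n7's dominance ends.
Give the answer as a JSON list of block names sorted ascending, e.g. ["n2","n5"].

Answer: ["n8"]

Working:
idom tree: n1←n0 n2←n0 n3←n0 n4←n1 n5←n0 n6←n0 n7←n0 n8←n0
Dom at joins:
  n3: preds {n0,n1}: {n0} ∩ {n0,n1} = {n0}; idom=n0
  n5: preds {n2,n4}: {n0,n2} ∩ {n0,n1,n4} = {n0}; idom=n0
  n6: preds {n1,n3}: {n0,n1} ∩ {n0,n3} = {n0}; idom=n0
  n7: preds {n5,n6}: {n0,n5} ∩ {n0,n6} = {n0}; idom=n0
  n8: preds {n2,n7}: {n0,n2} ∩ {n0,n7} = {n0}; idom=n0

DF derivation:
  n3←n0: walk · to n0
  n3←n1: walk n1 to n0
  n5←n2: walk n2 to n0
  n5←n4: walk n4→n1 to n0
  n6←n1: walk n1 to n0
  n6←n3: walk n3 to n0
  n7←n5: walk n5 to n0
  n7←n6: walk n6 to n0
  n8←n2: walk n2 to n0
  n8←n7: walk n7 to n0
  DF(n0)=∅
  DF(n1)={n3,n5,n6}
  DF(n2)={n5,n8}
  DF(n3)={n6}
  DF(n4)={n5}
  DF(n5)={n7}
  DF(n6)={n7}
  DF(n7)={n8}
  DF(n8)=∅

DF(n7) = ["n8"]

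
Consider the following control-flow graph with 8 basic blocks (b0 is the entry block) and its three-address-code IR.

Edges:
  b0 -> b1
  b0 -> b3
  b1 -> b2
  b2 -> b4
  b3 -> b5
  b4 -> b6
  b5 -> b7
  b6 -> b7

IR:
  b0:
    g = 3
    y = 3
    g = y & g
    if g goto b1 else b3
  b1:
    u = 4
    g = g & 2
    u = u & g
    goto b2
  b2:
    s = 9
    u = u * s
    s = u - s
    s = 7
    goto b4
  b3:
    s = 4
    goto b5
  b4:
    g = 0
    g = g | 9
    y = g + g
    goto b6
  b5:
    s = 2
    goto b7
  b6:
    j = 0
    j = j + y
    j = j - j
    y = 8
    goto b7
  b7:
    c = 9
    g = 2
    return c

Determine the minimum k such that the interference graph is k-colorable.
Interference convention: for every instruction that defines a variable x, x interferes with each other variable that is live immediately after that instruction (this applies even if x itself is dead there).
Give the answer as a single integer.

def/use:
  b0: {g,y} / ∅
  b1: {g,u} / {g}
  b2: {s,u} / {u}
  b3: {s} / ∅
  b4: {g,y} / ∅
  b5: {s} / ∅
  b6: {j,y} / {y}
  b7: {c,g} / ∅

Backward fixpoint:
  b0: in=∅ out={g}
  b1: in={g} out={u}
  b2: in={u} out=∅
  b3: in=∅ out=∅
  b4: in=∅ out={y}
  b5: in=∅ out=∅
  b6: in={y} out=∅
  b7: in=∅ out=∅

Interfere edges:
  c↔{g}
  g↔{c,u,y}
  j↔{y}
  s↔{u}
  u↔{g,s}
  y↔{g,j}

Registers:
  clique {c,g} ⇒ need ≥ 2
  assign c→c1 g→c0 j→c0 s→c0 u→c1 y→c1 — no edge inside a register ⇒ χ ≤ 2
  χ = 2

Answer: 2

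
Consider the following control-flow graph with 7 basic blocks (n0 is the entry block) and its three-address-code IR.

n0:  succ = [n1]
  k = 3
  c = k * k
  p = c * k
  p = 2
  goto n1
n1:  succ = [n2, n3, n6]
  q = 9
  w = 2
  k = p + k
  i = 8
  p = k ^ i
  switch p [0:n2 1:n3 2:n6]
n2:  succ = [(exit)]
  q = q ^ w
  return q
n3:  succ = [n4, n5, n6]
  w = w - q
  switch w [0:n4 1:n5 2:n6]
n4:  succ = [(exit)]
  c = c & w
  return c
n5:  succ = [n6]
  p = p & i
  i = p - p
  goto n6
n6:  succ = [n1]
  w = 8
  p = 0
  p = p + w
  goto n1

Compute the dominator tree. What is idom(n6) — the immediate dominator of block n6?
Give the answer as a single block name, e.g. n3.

Answer: n1

Analysis:
idom tree: n1←n0 n2←n1 n3←n1 n4←n3 n5←n3 n6←n1
Join-block Dom:
  n1: preds {n0,n6}: {n0} ∩ {n0,n1,n6} = {n0}; idom=n0
  n6: preds {n1,n3,n5}: {n0,n1} ∩ {n0,n1,n3} ∩ {n0,n1,n3,n5} = {n0,n1}; idom=n1

idom(n6) = n1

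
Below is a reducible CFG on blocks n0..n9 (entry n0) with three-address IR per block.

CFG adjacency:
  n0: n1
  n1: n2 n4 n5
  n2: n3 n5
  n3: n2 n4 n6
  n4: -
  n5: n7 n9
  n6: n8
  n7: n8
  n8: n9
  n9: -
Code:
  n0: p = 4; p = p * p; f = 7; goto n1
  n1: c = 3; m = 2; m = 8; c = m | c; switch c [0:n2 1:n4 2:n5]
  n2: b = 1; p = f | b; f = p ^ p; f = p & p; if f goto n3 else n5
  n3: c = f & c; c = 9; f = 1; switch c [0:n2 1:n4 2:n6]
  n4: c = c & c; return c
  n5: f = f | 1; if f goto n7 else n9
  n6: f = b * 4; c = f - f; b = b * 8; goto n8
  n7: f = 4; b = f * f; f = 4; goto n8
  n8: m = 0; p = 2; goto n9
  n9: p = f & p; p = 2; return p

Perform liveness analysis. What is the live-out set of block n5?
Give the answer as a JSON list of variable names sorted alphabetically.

Answer: ["f", "p"]

Working:
Block summaries:
  n0: def={f,p} ue=∅
  n1: def={c,m} ue=∅
  n2: def={b,f,p} ue={f}
  n3: def={c,f} ue={c,f}
  n4: def={c} ue={c}
  n5: def={f} ue={f}
  n6: def={b,c,f} ue={b}
  n7: def={b,f} ue=∅
  n8: def={m,p} ue=∅
  n9: def={p} ue={f,p}

Live sets:
  n0 li=∅ lo={f,p}
  n1 li={f,p} lo={c,f,p}
  n2 li={c,f} lo={b,c,f,p}
  n3 li={b,c,f} lo={b,c,f}
  n4 li={c} lo=∅
  n5 li={f,p} lo={f,p}
  n6 li={b} lo={f}
  n7 li=∅ lo={f}
  n8 li={f} lo={f,p}
  n9 li={f,p} lo=∅

live-out(n5) = ["f", "p"]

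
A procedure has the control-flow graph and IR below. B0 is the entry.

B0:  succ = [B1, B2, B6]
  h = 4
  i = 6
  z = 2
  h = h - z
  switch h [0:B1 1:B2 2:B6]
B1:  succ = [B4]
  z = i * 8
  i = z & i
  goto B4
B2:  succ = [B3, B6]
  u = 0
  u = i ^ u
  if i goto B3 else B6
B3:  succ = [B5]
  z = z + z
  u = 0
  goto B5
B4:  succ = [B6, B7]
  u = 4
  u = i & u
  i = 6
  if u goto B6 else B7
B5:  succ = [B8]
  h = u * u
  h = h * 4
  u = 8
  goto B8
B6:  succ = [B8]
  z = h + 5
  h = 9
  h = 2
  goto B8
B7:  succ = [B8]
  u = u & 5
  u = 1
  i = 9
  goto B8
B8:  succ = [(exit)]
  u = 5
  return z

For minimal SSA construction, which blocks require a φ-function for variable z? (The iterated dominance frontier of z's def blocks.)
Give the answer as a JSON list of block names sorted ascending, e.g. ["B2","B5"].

idom tree: B1←B0 B2←B0 B3←B2 B4←B1 B5←B3 B6←B0 B7←B4 B8←B0
Dom∩ at merges:
  B6: preds {B0,B2,B4}: {B0} ∩ {B0,B2} ∩ {B0,B1,B4} = {B0}; idom=B0
  B8: preds {B5,B6,B7}: {B0,B2,B3,B5} ∩ {B0,B6} ∩ {B0,B1,B4,B7} = {B0}; idom=B0

DF derivation:
  join B6 pred B0: · stop@B0
  join B6 pred B2: B2 stop@B0
  join B6 pred B4: B4→B1 stop@B0
  join B8 pred B5: B5→B3→B2 stop@B0
  join B8 pred B6: B6 stop@B0
  join B8 pred B7: B7→B4→B1 stop@B0
  DF(B0)=∅
  DF(B1)={B6,B8}
  DF(B2)={B6,B8}
  DF(B3)={B8}
  DF(B4)={B6,B8}
  DF(B5)={B8}
  DF(B6)={B8}
  DF(B7)={B8}
  DF(B8)=∅

φ for z: defs {B0,B1,B3,B6}
  DF⁺ = {B6,B8}

Answer: ["B6", "B8"]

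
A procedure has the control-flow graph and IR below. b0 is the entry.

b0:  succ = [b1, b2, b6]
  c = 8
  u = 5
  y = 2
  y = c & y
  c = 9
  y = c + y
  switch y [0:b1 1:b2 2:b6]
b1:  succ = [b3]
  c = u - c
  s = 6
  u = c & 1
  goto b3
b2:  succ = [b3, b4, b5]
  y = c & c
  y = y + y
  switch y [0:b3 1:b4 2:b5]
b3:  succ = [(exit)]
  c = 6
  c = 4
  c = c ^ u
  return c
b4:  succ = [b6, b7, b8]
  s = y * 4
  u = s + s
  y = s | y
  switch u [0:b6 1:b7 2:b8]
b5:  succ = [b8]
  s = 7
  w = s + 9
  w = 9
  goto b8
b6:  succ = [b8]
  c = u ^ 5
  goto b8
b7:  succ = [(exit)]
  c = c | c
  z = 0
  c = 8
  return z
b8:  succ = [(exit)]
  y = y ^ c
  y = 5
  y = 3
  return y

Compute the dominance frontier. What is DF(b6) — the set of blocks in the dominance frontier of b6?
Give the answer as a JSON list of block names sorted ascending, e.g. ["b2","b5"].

idom tree: b1←b0 b2←b0 b3←b0 b4←b2 b5←b2 b6←b0 b7←b4 b8←b0
Dom at joins:
  b3: preds {b1,b2}: {b0,b1} ∩ {b0,b2} = {b0}; idom=b0
  b6: preds {b0,b4}: {b0} ∩ {b0,b2,b4} = {b0}; idom=b0
  b8: preds {b4,b5,b6}: {b0,b2,b4} ∩ {b0,b2,b5} ∩ {b0,b6} = {b0}; idom=b0

DF walk-up:
  join b3 pred b1: b1 stop@b0
  join b3 pred b2: b2 stop@b0
  join b6 pred b0: · stop@b0
  join b6 pred b4: b4→b2 stop@b0
  join b8 pred b4: b4→b2 stop@b0
  join b8 pred b5: b5→b2 stop@b0
  join b8 pred b6: b6 stop@b0
  b0 → ∅
  b1 → {b3}
  b2 → {b3,b6,b8}
  b3 → ∅
  b4 → {b6,b8}
  b5 → {b8}
  b6 → {b8}
  b7 → ∅
  b8 → ∅

DF(b6) = ["b8"]

Answer: ["b8"]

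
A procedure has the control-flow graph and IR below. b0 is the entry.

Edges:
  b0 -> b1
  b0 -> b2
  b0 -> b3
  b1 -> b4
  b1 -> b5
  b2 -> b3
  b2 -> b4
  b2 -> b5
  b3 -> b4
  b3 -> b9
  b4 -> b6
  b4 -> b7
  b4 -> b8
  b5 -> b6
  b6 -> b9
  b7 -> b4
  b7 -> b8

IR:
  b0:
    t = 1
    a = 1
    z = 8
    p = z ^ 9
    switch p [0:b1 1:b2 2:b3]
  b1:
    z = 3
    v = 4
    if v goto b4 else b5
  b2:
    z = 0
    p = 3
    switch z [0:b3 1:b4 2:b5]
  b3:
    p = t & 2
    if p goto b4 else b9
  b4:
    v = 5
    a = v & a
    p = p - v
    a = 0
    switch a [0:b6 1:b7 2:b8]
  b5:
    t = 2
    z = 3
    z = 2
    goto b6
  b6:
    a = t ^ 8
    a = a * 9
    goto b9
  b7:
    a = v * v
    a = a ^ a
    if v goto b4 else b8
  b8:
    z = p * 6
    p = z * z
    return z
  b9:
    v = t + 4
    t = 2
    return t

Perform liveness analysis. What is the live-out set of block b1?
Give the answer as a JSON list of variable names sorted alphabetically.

Answer: ["a", "p", "t"]

Derivation:
Block summaries:
  b0: {a,p,t,z} / ∅
  b1: {v,z} / ∅
  b2: {p,z} / ∅
  b3: {p} / {t}
  b4: {a,p,v} / {a,p}
  b5: {t,z} / ∅
  b6: {a} / {t}
  b7: {a} / {v}
  b8: {p,z} / {p}
  b9: {t,v} / {t}

Backward fixpoint:
  b0: in=∅ out={a,p,t}
  b1: in={a,p,t} out={a,p,t}
  b2: in={a,t} out={a,p,t}
  b3: in={a,t} out={a,p,t}
  b4: in={a,p,t} out={p,t,v}
  b5: in=∅ out={t}
  b6: in={t} out={t}
  b7: in={p,t,v} out={a,p,t}
  b8: in={p} out=∅
  b9: in={t} out=∅

live-out(b1) = ["a", "p", "t"]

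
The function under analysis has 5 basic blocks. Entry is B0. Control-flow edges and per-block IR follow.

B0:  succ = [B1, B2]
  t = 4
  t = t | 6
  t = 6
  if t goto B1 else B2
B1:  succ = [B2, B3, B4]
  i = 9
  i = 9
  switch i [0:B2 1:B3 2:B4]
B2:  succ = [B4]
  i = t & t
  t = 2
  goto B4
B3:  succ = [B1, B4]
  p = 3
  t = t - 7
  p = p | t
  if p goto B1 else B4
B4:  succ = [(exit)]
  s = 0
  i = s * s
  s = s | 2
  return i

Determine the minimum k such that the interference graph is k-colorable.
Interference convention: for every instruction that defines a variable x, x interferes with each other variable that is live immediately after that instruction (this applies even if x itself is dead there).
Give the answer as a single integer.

Answer: 2

Derivation:
def/use:
  B0: def={t} ue=∅
  B1: def={i} ue=∅
  B2: def={i,t} ue={t}
  B3: def={p,t} ue={t}
  B4: def={i,s} ue=∅

Live sets:
  B0: in=∅ out={t}
  B1: in={t} out={t}
  B2: in={t} out=∅
  B3: in={t} out={t}
  B4: in=∅ out=∅

Interference:
  i — {s,t}
  p — {t}
  s — {i}
  t — {i,p}

Registers:
  lower bound: {i,s} mutually conflict ⇒ χ ≥ 2
  assign i→c0 p→c0 s→c1 t→c1 — no edge inside a register ⇒ χ ≤ 2
  χ = 2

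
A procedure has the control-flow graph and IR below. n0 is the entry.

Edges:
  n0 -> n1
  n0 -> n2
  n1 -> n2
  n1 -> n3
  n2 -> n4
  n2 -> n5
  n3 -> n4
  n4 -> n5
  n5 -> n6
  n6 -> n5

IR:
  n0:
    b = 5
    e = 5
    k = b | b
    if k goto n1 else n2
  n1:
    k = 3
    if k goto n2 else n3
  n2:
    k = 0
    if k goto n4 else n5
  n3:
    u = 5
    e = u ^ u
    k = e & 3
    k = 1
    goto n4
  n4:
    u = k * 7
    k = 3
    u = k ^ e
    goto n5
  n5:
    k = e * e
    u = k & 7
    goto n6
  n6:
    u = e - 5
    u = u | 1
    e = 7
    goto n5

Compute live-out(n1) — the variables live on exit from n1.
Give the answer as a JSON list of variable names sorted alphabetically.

Per-block:
  n0: def={b,e,k} ue=∅
  n1: def={k} ue=∅
  n2: def={k} ue=∅
  n3: def={e,k,u} ue=∅
  n4: def={k,u} ue={e,k}
  n5: def={k,u} ue={e}
  n6: def={e,u} ue={e}

Backward fixpoint:
  live n0: ∅→{e}
  live n1: {e}→{e}
  live n2: {e}→{e,k}
  live n3: ∅→{e,k}
  live n4: {e,k}→{e}
  live n5: {e}→{e}
  live n6: {e}→{e}

live-out(n1) = ["e"]

Answer: ["e"]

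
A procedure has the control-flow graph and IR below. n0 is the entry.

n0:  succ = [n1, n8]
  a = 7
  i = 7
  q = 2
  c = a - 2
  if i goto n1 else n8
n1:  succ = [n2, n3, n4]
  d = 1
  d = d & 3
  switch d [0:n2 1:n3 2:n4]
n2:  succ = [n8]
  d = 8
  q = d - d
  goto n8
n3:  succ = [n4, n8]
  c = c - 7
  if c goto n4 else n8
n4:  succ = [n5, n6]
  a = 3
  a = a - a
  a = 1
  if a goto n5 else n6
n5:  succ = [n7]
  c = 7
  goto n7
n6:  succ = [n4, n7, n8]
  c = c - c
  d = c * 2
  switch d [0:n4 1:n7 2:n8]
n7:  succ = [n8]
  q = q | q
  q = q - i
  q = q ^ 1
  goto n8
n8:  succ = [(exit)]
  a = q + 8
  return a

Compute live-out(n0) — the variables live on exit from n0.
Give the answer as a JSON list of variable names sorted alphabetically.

Block summaries:
  n0 def {a,c,i,q} use ∅
  n1 def {d} use ∅
  n2 def {d,q} use ∅
  n3 def {c} use {c}
  n4 def {a} use ∅
  n5 def {c} use ∅
  n6 def {c,d} use {c}
  n7 def {q} use {i,q}
  n8 def {a} use {q}

Liveness:
  n0 li=∅ lo={c,i,q}
  n1 li={c,i,q} lo={c,i,q}
  n2 li=∅ lo={q}
  n3 li={c,i,q} lo={c,i,q}
  n4 li={c,i,q} lo={c,i,q}
  n5 li={i,q} lo={i,q}
  n6 li={c,i,q} lo={c,i,q}
  n7 li={i,q} lo={q}
  n8 li={q} lo=∅

live-out(n0) = ["c", "i", "q"]

Answer: ["c", "i", "q"]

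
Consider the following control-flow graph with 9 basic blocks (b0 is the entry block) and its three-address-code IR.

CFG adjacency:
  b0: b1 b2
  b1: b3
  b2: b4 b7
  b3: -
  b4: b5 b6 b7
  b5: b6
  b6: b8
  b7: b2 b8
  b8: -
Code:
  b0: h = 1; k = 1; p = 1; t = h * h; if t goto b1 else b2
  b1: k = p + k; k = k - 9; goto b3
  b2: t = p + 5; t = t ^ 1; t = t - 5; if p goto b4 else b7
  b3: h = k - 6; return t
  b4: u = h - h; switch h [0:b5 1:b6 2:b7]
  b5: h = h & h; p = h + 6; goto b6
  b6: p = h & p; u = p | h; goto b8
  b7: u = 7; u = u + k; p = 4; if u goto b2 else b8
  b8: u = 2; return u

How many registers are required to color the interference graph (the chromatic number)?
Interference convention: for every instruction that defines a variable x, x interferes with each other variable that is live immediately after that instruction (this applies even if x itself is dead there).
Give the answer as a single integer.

Answer: 4

Derivation:
def/use:
  b0 def {h,k,p,t} use ∅
  b1 def {k} use {k,p}
  b2 def {t} use {p}
  b3 def {h} use {k,t}
  b4 def {u} use {h}
  b5 def {h,p} use {h}
  b6 def {p,u} use {h,p}
  b7 def {p,u} use {k}
  b8 def {u} use ∅

Liveness:
  live b0: ∅→{h,k,p,t}
  live b1: {k,p,t}→{k,t}
  live b2: {h,k,p}→{h,k,p}
  live b3: {k,t}→∅
  live b4: {h,k,p}→{h,k,p}
  live b5: {h}→{h,p}
  live b6: {h,p}→∅
  live b7: {h,k}→{h,k,p}
  live b8: ∅→∅

Interference:
  h: {k,p,t,u}
  k: {h,p,t,u}
  p: {h,k,t,u}
  t: {h,k,p}
  u: {h,k,p}

Registers:
  {h,k,p,t} pairwise interfere (4-clique) ⇒ χ ≥ 4
  assign h→r0 k→r1 p→r2 t→r3 u→r3 — no edge inside a register ⇒ χ ≤ 4
  χ = 4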